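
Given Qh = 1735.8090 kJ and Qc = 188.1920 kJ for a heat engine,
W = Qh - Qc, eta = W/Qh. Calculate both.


W = 1735.8090 - 188.1920 = 1547.6170 kJ
eta = 1547.6170 / 1735.8090 = 0.8916 = 89.1583%

W = 1547.6170 kJ, eta = 89.1583%


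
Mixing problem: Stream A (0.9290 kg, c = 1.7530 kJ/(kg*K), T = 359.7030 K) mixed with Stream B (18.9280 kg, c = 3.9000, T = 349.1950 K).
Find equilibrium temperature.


num = 26363.0852
den = 75.4477
Tf = 349.4218 K

349.4218 K


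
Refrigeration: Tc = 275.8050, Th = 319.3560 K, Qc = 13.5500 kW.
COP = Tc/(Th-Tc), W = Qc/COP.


COP = 275.8050 / 43.5510 = 6.3329
W = 13.5500 / 6.3329 = 2.1396 kW

COP = 6.3329, W = 2.1396 kW


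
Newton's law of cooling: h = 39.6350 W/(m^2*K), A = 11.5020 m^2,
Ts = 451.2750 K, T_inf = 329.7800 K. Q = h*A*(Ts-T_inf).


dT = 121.4950 K
Q = 39.6350 * 11.5020 * 121.4950 = 55387.3556 W

55387.3556 W


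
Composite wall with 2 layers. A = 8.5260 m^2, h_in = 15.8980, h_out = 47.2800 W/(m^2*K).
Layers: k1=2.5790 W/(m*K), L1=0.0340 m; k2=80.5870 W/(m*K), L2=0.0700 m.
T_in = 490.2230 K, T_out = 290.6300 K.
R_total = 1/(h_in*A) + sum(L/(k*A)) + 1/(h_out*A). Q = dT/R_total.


R_conv_in = 1/(15.8980*8.5260) = 0.0074
R_1 = 0.0340/(2.5790*8.5260) = 0.0015
R_2 = 0.0700/(80.5870*8.5260) = 0.0001
R_conv_out = 1/(47.2800*8.5260) = 0.0025
R_total = 0.0115 K/W
Q = 199.5930 / 0.0115 = 17346.2505 W

R_total = 0.0115 K/W, Q = 17346.2505 W


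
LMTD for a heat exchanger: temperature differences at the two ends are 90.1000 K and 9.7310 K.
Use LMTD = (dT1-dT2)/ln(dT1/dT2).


dT1/dT2 = 9.2591
ln(dT1/dT2) = 2.2256
LMTD = 80.3690 / 2.2256 = 36.1111 K

36.1111 K


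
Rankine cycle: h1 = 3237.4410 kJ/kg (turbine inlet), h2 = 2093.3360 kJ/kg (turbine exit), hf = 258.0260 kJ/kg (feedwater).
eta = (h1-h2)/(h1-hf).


W = 1144.1050 kJ/kg
Q_in = 2979.4150 kJ/kg
eta = 0.3840 = 38.4003%

eta = 38.4003%


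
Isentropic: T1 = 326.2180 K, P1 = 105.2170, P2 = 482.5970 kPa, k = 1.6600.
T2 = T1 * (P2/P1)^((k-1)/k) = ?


(k-1)/k = 0.3976
(P2/P1)^exp = 1.8323
T2 = 326.2180 * 1.8323 = 597.7415 K

597.7415 K


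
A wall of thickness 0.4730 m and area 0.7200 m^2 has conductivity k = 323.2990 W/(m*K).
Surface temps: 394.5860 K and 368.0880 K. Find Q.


dT = 26.4980 K
Q = 323.2990 * 0.7200 * 26.4980 / 0.4730 = 13040.3369 W

13040.3369 W


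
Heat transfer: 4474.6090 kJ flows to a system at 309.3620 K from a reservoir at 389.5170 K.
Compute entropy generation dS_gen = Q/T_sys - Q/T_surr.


dS_sys = 4474.6090/309.3620 = 14.4640 kJ/K
dS_surr = -4474.6090/389.5170 = -11.4876 kJ/K
dS_gen = 14.4640 - 11.4876 = 2.9764 kJ/K (irreversible)

dS_gen = 2.9764 kJ/K, irreversible


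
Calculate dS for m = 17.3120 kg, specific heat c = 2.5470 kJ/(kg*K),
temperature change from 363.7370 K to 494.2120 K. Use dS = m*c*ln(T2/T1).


T2/T1 = 1.3587
ln(T2/T1) = 0.3065
dS = 17.3120 * 2.5470 * 0.3065 = 13.5162 kJ/K

13.5162 kJ/K


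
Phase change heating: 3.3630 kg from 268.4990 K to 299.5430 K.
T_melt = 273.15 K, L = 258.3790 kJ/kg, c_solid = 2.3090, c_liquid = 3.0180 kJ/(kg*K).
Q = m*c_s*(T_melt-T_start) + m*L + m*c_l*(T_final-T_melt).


Q1 (sensible, solid) = 3.3630 * 2.3090 * 4.6510 = 36.1158 kJ
Q2 (latent) = 3.3630 * 258.3790 = 868.9286 kJ
Q3 (sensible, liquid) = 3.3630 * 3.0180 * 26.3930 = 267.8767 kJ
Q_total = 1172.9210 kJ

1172.9210 kJ


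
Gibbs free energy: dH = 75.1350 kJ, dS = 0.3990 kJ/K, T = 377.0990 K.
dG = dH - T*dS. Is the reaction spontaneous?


T*dS = 377.0990 * 0.3990 = 150.4625 kJ
dG = 75.1350 - 150.4625 = -75.3275 kJ (spontaneous)

dG = -75.3275 kJ, spontaneous


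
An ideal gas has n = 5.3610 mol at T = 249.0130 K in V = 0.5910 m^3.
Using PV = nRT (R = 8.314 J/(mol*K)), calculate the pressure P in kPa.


P = nRT/V = 5.3610 * 8.314 * 249.0130 / 0.5910
= 11098.8466 / 0.5910 = 18779.7742 Pa = 18.7798 kPa

18.7798 kPa


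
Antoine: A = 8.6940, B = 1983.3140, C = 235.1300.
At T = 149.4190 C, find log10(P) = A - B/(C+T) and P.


C+T = 384.5490
B/(C+T) = 5.1575
log10(P) = 8.6940 - 5.1575 = 3.5365
P = 10^3.5365 = 3439.4850 mmHg

3439.4850 mmHg


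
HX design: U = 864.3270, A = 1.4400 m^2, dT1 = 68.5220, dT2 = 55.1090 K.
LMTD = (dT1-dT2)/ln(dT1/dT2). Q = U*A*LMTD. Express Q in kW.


LMTD = 61.5722 K
Q = 864.3270 * 1.4400 * 61.5722 = 76634.6611 W = 76.6347 kW

76.6347 kW


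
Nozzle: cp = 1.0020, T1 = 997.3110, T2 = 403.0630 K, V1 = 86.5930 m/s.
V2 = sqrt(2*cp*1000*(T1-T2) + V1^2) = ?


dT = 594.2480 K
2*cp*1000*dT = 1190872.9920
V1^2 = 7498.3476
V2 = sqrt(1198371.3396) = 1094.7015 m/s

1094.7015 m/s


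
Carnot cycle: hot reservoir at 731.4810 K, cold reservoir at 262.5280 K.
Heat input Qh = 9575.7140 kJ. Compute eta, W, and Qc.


eta = 1 - 262.5280/731.4810 = 0.6411
W = 0.6411 * 9575.7140 = 6138.9972 kJ
Qc = 9575.7140 - 6138.9972 = 3436.7168 kJ

eta = 64.1101%, W = 6138.9972 kJ, Qc = 3436.7168 kJ


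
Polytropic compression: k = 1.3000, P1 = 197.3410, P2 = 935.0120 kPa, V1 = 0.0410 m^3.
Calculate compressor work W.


(k-1)/k = 0.2308
(P2/P1)^exp = 1.4319
W = 4.3333 * 197.3410 * 0.0410 * (1.4319 - 1) = 15.1422 kJ

15.1422 kJ


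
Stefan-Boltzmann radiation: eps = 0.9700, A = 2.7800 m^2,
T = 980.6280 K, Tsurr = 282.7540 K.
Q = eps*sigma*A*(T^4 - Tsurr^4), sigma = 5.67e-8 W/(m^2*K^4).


T^4 = 9.2473e+11
Tsurr^4 = 6.3920e+09
Q = 0.9700 * 5.67e-8 * 2.7800 * 9.1834e+11 = 140412.0509 W

140412.0509 W


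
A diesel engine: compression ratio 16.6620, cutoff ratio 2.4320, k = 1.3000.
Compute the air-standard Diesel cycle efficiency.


r^(k-1) = 2.3255
rc^k = 3.1751
eta = 0.4976 = 49.7579%

49.7579%


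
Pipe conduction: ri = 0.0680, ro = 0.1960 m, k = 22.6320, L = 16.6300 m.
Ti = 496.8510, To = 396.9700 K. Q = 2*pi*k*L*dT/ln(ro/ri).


dT = 99.8810 K
ln(ro/ri) = 1.0586
Q = 2*pi*22.6320*16.6300*99.8810 / 1.0586 = 223122.4095 W

223122.4095 W


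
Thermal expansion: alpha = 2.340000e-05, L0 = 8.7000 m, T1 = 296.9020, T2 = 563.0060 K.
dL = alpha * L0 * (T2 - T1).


dT = 266.1040 K
dL = 2.340000e-05 * 8.7000 * 266.1040 = 0.054173 m
L_final = 8.754173 m

dL = 0.054173 m


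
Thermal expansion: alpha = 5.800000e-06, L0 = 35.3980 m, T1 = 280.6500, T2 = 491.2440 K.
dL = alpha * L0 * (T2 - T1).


dT = 210.5940 K
dL = 5.800000e-06 * 35.3980 * 210.5940 = 0.043237 m
L_final = 35.441237 m

dL = 0.043237 m


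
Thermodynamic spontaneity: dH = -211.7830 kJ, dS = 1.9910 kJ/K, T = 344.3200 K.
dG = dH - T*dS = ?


T*dS = 344.3200 * 1.9910 = 685.5411 kJ
dG = -211.7830 - 685.5411 = -897.3241 kJ (spontaneous)

dG = -897.3241 kJ, spontaneous


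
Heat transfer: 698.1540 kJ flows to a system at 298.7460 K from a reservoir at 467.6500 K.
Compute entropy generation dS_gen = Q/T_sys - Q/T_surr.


dS_sys = 698.1540/298.7460 = 2.3369 kJ/K
dS_surr = -698.1540/467.6500 = -1.4929 kJ/K
dS_gen = 2.3369 - 1.4929 = 0.8440 kJ/K (irreversible)

dS_gen = 0.8440 kJ/K, irreversible


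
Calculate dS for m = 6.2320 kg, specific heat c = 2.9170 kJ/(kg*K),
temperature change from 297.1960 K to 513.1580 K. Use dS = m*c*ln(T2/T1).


T2/T1 = 1.7267
ln(T2/T1) = 0.5462
dS = 6.2320 * 2.9170 * 0.5462 = 9.9291 kJ/K

9.9291 kJ/K


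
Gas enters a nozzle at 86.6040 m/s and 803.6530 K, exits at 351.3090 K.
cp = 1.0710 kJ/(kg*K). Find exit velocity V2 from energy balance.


dT = 452.3440 K
2*cp*1000*dT = 968920.8480
V1^2 = 7500.2528
V2 = sqrt(976421.1008) = 988.1402 m/s

988.1402 m/s


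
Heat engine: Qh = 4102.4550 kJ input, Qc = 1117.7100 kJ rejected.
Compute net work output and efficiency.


W = 4102.4550 - 1117.7100 = 2984.7450 kJ
eta = 2984.7450 / 4102.4550 = 0.7276 = 72.7551%

W = 2984.7450 kJ, eta = 72.7551%


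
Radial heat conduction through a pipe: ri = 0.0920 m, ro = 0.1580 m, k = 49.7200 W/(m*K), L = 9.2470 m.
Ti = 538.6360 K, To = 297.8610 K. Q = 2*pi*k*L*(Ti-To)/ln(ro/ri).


dT = 240.7750 K
ln(ro/ri) = 0.5408
Q = 2*pi*49.7200*9.2470*240.7750 / 0.5408 = 1286119.6393 W

1286119.6393 W


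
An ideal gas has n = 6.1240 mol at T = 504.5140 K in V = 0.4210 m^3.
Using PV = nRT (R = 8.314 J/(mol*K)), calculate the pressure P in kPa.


P = nRT/V = 6.1240 * 8.314 * 504.5140 / 0.4210
= 25687.2980 / 0.4210 = 61014.9597 Pa = 61.0150 kPa

61.0150 kPa


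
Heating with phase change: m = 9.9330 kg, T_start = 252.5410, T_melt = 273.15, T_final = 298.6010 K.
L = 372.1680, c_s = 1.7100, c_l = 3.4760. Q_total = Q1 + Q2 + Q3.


Q1 (sensible, solid) = 9.9330 * 1.7100 * 20.6090 = 350.0527 kJ
Q2 (latent) = 9.9330 * 372.1680 = 3696.7447 kJ
Q3 (sensible, liquid) = 9.9330 * 3.4760 * 25.4510 = 878.7494 kJ
Q_total = 4925.5469 kJ

4925.5469 kJ


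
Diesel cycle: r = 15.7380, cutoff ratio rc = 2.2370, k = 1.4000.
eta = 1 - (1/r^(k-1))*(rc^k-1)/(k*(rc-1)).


r^(k-1) = 3.0115
rc^k = 3.0870
eta = 0.5998 = 59.9835%

59.9835%


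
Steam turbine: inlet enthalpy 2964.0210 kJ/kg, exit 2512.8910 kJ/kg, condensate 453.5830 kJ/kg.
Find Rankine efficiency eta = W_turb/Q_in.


W = 451.1300 kJ/kg
Q_in = 2510.4380 kJ/kg
eta = 0.1797 = 17.9702%

eta = 17.9702%


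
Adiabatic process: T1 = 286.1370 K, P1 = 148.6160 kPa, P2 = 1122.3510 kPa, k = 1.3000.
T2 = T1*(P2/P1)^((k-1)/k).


(k-1)/k = 0.2308
(P2/P1)^exp = 1.5945
T2 = 286.1370 * 1.5945 = 456.2512 K

456.2512 K


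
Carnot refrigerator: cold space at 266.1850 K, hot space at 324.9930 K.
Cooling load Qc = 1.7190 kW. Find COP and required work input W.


COP = 266.1850 / 58.8080 = 4.5263
W = 1.7190 / 4.5263 = 0.3798 kW

COP = 4.5263, W = 0.3798 kW


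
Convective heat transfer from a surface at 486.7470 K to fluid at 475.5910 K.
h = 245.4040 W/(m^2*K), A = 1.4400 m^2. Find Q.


dT = 11.1560 K
Q = 245.4040 * 1.4400 * 11.1560 = 3942.3269 W

3942.3269 W


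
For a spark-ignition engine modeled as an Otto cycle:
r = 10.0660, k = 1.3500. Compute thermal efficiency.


r^(k-1) = 2.2439
eta = 1 - 1/2.2439 = 0.5543 = 55.4344%

55.4344%


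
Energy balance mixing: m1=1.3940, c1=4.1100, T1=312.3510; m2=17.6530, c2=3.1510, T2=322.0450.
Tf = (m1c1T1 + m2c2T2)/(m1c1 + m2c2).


num = 19703.1904
den = 61.3539
Tf = 321.1398 K

321.1398 K


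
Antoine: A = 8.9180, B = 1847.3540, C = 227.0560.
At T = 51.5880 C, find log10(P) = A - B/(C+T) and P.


C+T = 278.6440
B/(C+T) = 6.6298
log10(P) = 8.9180 - 6.6298 = 2.2882
P = 10^2.2882 = 194.1780 mmHg

194.1780 mmHg


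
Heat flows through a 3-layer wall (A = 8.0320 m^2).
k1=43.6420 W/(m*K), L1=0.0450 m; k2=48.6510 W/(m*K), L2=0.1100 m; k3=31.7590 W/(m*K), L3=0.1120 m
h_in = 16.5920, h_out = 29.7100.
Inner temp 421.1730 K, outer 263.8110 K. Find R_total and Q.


R_conv_in = 1/(16.5920*8.0320) = 0.0075
R_1 = 0.0450/(43.6420*8.0320) = 0.0001
R_2 = 0.1100/(48.6510*8.0320) = 0.0003
R_3 = 0.1120/(31.7590*8.0320) = 0.0004
R_conv_out = 1/(29.7100*8.0320) = 0.0042
R_total = 0.0125 K/W
Q = 157.3620 / 0.0125 = 12545.5518 W

R_total = 0.0125 K/W, Q = 12545.5518 W


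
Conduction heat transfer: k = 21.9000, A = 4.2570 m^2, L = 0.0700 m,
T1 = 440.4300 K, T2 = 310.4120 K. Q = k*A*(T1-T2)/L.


dT = 130.0180 K
Q = 21.9000 * 4.2570 * 130.0180 / 0.0700 = 173162.2444 W

173162.2444 W


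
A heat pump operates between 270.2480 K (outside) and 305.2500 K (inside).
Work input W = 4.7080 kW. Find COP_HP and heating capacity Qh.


COP = 305.2500 / 35.0020 = 8.7209
Qh = 8.7209 * 4.7080 = 41.0581 kW

COP = 8.7209, Qh = 41.0581 kW


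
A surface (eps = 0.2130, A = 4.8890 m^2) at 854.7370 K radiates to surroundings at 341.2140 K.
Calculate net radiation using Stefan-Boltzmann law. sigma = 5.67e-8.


T^4 = 5.3374e+11
Tsurr^4 = 1.3555e+10
Q = 0.2130 * 5.67e-8 * 4.8890 * 5.2019e+11 = 30714.2979 W

30714.2979 W


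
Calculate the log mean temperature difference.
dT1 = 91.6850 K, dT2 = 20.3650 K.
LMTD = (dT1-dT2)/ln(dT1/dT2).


dT1/dT2 = 4.5021
ln(dT1/dT2) = 1.5045
LMTD = 71.3200 / 1.5045 = 47.4032 K

47.4032 K


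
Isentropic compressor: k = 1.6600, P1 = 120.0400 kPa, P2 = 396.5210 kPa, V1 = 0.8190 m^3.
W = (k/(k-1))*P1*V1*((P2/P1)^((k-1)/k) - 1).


(k-1)/k = 0.3976
(P2/P1)^exp = 1.6081
W = 2.5152 * 120.0400 * 0.8190 * (1.6081 - 1) = 150.3773 kJ

150.3773 kJ


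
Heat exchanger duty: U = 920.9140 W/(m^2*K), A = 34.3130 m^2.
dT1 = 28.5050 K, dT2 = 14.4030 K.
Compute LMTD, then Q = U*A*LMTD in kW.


LMTD = 20.6579 K
Q = 920.9140 * 34.3130 * 20.6579 = 652776.9933 W = 652.7770 kW

652.7770 kW


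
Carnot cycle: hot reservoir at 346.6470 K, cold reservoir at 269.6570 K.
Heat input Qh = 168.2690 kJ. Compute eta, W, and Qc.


eta = 1 - 269.6570/346.6470 = 0.2221
W = 0.2221 * 168.2690 = 37.3724 kJ
Qc = 168.2690 - 37.3724 = 130.8966 kJ

eta = 22.2099%, W = 37.3724 kJ, Qc = 130.8966 kJ


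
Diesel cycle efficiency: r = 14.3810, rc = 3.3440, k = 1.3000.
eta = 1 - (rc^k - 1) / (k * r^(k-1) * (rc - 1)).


r^(k-1) = 2.2250
rc^k = 4.8034
eta = 0.4390 = 43.9041%

43.9041%


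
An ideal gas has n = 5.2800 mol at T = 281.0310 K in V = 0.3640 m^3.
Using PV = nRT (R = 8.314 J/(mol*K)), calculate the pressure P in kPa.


P = nRT/V = 5.2800 * 8.314 * 281.0310 / 0.3640
= 12336.6764 / 0.3640 = 33891.9680 Pa = 33.8920 kPa

33.8920 kPa


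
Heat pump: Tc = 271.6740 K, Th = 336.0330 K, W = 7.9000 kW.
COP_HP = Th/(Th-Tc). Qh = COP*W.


COP = 336.0330 / 64.3590 = 5.2212
Qh = 5.2212 * 7.9000 = 41.2477 kW

COP = 5.2212, Qh = 41.2477 kW


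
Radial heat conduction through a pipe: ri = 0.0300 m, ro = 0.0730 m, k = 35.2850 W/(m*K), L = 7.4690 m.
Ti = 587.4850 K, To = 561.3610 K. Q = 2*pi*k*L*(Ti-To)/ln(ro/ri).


dT = 26.1240 K
ln(ro/ri) = 0.8893
Q = 2*pi*35.2850*7.4690*26.1240 / 0.8893 = 48645.4652 W

48645.4652 W


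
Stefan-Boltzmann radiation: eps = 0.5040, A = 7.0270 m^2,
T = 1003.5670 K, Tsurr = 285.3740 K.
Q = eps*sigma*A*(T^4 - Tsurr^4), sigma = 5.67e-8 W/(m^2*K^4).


T^4 = 1.0143e+12
Tsurr^4 = 6.6322e+09
Q = 0.5040 * 5.67e-8 * 7.0270 * 1.0077e+12 = 202357.8787 W

202357.8787 W


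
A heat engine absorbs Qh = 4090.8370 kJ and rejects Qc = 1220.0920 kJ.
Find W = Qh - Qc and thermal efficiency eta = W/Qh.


W = 4090.8370 - 1220.0920 = 2870.7450 kJ
eta = 2870.7450 / 4090.8370 = 0.7018 = 70.1750%

W = 2870.7450 kJ, eta = 70.1750%


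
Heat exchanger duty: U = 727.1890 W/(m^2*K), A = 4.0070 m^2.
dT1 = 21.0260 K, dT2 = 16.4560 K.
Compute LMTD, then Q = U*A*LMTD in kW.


LMTD = 18.6478 K
Q = 727.1890 * 4.0070 * 18.6478 = 54336.7145 W = 54.3367 kW

54.3367 kW


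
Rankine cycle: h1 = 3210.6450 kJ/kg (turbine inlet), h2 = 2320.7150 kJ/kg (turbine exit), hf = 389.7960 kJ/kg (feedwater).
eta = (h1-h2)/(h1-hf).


W = 889.9300 kJ/kg
Q_in = 2820.8490 kJ/kg
eta = 0.3155 = 31.5483%

eta = 31.5483%


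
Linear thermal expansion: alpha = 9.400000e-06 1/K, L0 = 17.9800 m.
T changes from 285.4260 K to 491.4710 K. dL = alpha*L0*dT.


dT = 206.0450 K
dL = 9.400000e-06 * 17.9800 * 206.0450 = 0.034824 m
L_final = 18.014824 m

dL = 0.034824 m


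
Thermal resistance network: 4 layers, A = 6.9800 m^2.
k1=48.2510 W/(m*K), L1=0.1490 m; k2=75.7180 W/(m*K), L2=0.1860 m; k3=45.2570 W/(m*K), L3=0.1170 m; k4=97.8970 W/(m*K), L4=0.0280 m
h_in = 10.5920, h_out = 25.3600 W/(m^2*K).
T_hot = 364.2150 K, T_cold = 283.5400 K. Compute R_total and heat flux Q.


R_conv_in = 1/(10.5920*6.9800) = 0.0135
R_1 = 0.1490/(48.2510*6.9800) = 0.0004
R_2 = 0.1860/(75.7180*6.9800) = 0.0004
R_3 = 0.1170/(45.2570*6.9800) = 0.0004
R_4 = 0.0280/(97.8970*6.9800) = 4.0976e-05
R_conv_out = 1/(25.3600*6.9800) = 0.0056
R_total = 0.0204 K/W
Q = 80.6750 / 0.0204 = 3958.3595 W

R_total = 0.0204 K/W, Q = 3958.3595 W


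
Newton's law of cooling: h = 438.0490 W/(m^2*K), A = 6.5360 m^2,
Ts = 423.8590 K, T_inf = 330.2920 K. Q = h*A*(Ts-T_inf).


dT = 93.5670 K
Q = 438.0490 * 6.5360 * 93.5670 = 267890.5796 W

267890.5796 W


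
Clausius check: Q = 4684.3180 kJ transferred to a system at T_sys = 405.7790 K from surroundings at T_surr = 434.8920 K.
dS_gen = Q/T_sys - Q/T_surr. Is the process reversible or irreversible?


dS_sys = 4684.3180/405.7790 = 11.5440 kJ/K
dS_surr = -4684.3180/434.8920 = -10.7712 kJ/K
dS_gen = 11.5440 - 10.7712 = 0.7728 kJ/K (irreversible)

dS_gen = 0.7728 kJ/K, irreversible


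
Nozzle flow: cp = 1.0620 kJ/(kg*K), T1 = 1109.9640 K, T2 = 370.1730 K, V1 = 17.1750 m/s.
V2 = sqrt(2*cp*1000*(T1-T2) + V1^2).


dT = 739.7910 K
2*cp*1000*dT = 1571316.0840
V1^2 = 294.9806
V2 = sqrt(1571611.0646) = 1253.6391 m/s

1253.6391 m/s


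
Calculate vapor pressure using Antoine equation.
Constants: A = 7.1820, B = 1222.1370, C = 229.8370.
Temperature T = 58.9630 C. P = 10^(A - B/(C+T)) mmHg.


C+T = 288.8000
B/(C+T) = 4.2318
log10(P) = 7.1820 - 4.2318 = 2.9502
P = 10^2.9502 = 891.7101 mmHg

891.7101 mmHg


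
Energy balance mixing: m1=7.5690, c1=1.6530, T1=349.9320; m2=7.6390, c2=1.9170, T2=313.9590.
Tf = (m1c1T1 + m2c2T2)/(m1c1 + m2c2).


num = 8975.7981
den = 27.1555
Tf = 330.5331 K

330.5331 K


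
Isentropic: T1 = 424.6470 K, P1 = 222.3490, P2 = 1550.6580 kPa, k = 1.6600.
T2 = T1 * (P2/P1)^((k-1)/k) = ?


(k-1)/k = 0.3976
(P2/P1)^exp = 2.1645
T2 = 424.6470 * 2.1645 = 919.1532 K

919.1532 K


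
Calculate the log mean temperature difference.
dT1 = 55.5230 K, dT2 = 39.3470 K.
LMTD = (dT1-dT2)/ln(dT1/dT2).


dT1/dT2 = 1.4111
ln(dT1/dT2) = 0.3444
LMTD = 16.1760 / 0.3444 = 46.9717 K

46.9717 K


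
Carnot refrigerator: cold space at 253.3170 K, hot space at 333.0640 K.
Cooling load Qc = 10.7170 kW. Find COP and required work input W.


COP = 253.3170 / 79.7470 = 3.1765
W = 10.7170 / 3.1765 = 3.3738 kW

COP = 3.1765, W = 3.3738 kW


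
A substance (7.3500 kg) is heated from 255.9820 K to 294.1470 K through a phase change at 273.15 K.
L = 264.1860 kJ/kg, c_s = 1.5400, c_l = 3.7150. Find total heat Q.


Q1 (sensible, solid) = 7.3500 * 1.5400 * 17.1680 = 194.3246 kJ
Q2 (latent) = 7.3500 * 264.1860 = 1941.7671 kJ
Q3 (sensible, liquid) = 7.3500 * 3.7150 * 20.9970 = 573.3283 kJ
Q_total = 2709.4200 kJ

2709.4200 kJ


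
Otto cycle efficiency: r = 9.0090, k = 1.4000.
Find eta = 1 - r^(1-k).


r^(k-1) = 2.4092
eta = 1 - 1/2.4092 = 0.5849 = 58.4922%

58.4922%


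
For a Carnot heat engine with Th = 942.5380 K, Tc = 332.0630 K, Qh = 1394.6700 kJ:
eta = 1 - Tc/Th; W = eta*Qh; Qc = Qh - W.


eta = 1 - 332.0630/942.5380 = 0.6477
W = 0.6477 * 1394.6700 = 903.3176 kJ
Qc = 1394.6700 - 903.3176 = 491.3524 kJ

eta = 64.7693%, W = 903.3176 kJ, Qc = 491.3524 kJ


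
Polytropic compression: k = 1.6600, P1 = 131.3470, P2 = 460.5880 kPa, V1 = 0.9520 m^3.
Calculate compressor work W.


(k-1)/k = 0.3976
(P2/P1)^exp = 1.6468
W = 2.5152 * 131.3470 * 0.9520 * (1.6468 - 1) = 203.4226 kJ

203.4226 kJ


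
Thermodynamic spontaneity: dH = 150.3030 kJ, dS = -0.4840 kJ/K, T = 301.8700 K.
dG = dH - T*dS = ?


T*dS = 301.8700 * -0.4840 = -146.1051 kJ
dG = 150.3030 + 146.1051 = 296.4081 kJ (non-spontaneous)

dG = 296.4081 kJ, non-spontaneous


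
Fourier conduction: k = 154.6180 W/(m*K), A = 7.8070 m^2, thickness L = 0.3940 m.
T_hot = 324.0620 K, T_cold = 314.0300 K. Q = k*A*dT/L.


dT = 10.0320 K
Q = 154.6180 * 7.8070 * 10.0320 / 0.3940 = 30735.1638 W

30735.1638 W


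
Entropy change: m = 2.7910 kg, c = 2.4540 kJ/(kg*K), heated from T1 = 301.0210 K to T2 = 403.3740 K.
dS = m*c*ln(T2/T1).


T2/T1 = 1.3400
ln(T2/T1) = 0.2927
dS = 2.7910 * 2.4540 * 0.2927 = 2.0046 kJ/K

2.0046 kJ/K


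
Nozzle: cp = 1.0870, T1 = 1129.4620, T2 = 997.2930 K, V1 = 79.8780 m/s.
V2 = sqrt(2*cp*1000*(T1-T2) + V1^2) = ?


dT = 132.1690 K
2*cp*1000*dT = 287335.4060
V1^2 = 6380.4949
V2 = sqrt(293715.9009) = 541.9556 m/s

541.9556 m/s


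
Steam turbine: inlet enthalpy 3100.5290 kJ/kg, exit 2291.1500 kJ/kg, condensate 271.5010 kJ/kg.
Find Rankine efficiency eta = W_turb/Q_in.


W = 809.3790 kJ/kg
Q_in = 2829.0280 kJ/kg
eta = 0.2861 = 28.6098%

eta = 28.6098%


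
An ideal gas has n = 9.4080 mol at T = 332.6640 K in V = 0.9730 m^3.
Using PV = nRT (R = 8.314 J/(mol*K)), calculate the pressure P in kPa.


P = nRT/V = 9.4080 * 8.314 * 332.6640 / 0.9730
= 26020.3500 / 0.9730 = 26742.3947 Pa = 26.7424 kPa

26.7424 kPa


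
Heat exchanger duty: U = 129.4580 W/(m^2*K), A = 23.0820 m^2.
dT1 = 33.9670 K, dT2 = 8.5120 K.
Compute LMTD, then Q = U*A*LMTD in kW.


LMTD = 18.3935 K
Q = 129.4580 * 23.0820 * 18.3935 = 54962.5393 W = 54.9625 kW

54.9625 kW


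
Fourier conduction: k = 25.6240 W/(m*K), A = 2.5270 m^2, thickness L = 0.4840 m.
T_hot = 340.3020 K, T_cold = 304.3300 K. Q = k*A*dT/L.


dT = 35.9720 K
Q = 25.6240 * 2.5270 * 35.9720 / 0.4840 = 4812.5072 W

4812.5072 W


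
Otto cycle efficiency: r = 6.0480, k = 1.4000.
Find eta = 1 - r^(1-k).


r^(k-1) = 2.0542
eta = 1 - 1/2.0542 = 0.5132 = 51.3195%

51.3195%


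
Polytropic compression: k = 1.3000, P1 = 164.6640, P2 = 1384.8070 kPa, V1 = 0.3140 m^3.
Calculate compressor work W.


(k-1)/k = 0.2308
(P2/P1)^exp = 1.6346
W = 4.3333 * 164.6640 * 0.3140 * (1.6346 - 1) = 142.1854 kJ

142.1854 kJ


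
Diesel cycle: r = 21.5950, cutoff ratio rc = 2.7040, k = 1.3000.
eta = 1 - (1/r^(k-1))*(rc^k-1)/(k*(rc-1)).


r^(k-1) = 2.5137
rc^k = 3.6443
eta = 0.5251 = 52.5119%

52.5119%


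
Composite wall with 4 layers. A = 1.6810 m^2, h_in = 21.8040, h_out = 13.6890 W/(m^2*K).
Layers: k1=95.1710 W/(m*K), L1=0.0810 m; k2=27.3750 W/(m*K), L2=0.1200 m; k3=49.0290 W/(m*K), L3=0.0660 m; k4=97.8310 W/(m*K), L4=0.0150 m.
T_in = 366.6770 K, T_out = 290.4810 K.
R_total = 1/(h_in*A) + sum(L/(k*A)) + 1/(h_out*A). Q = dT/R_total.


R_conv_in = 1/(21.8040*1.6810) = 0.0273
R_1 = 0.0810/(95.1710*1.6810) = 0.0005
R_2 = 0.1200/(27.3750*1.6810) = 0.0026
R_3 = 0.0660/(49.0290*1.6810) = 0.0008
R_4 = 0.0150/(97.8310*1.6810) = 9.1211e-05
R_conv_out = 1/(13.6890*1.6810) = 0.0435
R_total = 0.0747 K/W
Q = 76.1960 / 0.0747 = 1019.3941 W

R_total = 0.0747 K/W, Q = 1019.3941 W


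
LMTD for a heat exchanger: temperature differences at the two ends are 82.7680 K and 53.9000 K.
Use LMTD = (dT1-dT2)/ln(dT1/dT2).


dT1/dT2 = 1.5356
ln(dT1/dT2) = 0.4289
LMTD = 28.8680 / 0.4289 = 67.3053 K

67.3053 K


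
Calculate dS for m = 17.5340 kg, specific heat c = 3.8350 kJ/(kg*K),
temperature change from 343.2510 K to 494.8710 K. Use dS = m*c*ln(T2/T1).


T2/T1 = 1.4417
ln(T2/T1) = 0.3658
dS = 17.5340 * 3.8350 * 0.3658 = 24.5998 kJ/K

24.5998 kJ/K


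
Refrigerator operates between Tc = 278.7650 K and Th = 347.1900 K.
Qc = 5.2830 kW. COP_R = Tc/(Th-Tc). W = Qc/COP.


COP = 278.7650 / 68.4250 = 4.0740
W = 5.2830 / 4.0740 = 1.2968 kW

COP = 4.0740, W = 1.2968 kW


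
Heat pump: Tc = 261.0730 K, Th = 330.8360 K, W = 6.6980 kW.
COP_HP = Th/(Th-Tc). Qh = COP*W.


COP = 330.8360 / 69.7630 = 4.7423
Qh = 4.7423 * 6.6980 = 31.7638 kW

COP = 4.7423, Qh = 31.7638 kW


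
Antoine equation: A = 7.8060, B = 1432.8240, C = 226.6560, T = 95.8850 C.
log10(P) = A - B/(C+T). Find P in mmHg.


C+T = 322.5410
B/(C+T) = 4.4423
log10(P) = 7.8060 - 4.4423 = 3.3637
P = 10^3.3637 = 2310.4663 mmHg

2310.4663 mmHg


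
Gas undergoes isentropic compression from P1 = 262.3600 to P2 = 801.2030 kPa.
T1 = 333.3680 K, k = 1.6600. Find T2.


(k-1)/k = 0.3976
(P2/P1)^exp = 1.5587
T2 = 333.3680 * 1.5587 = 519.6292 K

519.6292 K


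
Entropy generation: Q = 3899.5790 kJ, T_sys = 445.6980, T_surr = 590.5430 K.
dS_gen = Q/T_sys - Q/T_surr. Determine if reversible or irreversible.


dS_sys = 3899.5790/445.6980 = 8.7494 kJ/K
dS_surr = -3899.5790/590.5430 = -6.6034 kJ/K
dS_gen = 8.7494 - 6.6034 = 2.1460 kJ/K (irreversible)

dS_gen = 2.1460 kJ/K, irreversible


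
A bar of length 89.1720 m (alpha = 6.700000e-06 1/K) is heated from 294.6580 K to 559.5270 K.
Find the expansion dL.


dT = 264.8690 K
dL = 6.700000e-06 * 89.1720 * 264.8690 = 0.158247 m
L_final = 89.330247 m

dL = 0.158247 m


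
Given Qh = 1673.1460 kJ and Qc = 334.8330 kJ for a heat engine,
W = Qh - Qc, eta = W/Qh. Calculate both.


W = 1673.1460 - 334.8330 = 1338.3130 kJ
eta = 1338.3130 / 1673.1460 = 0.7999 = 79.9878%

W = 1338.3130 kJ, eta = 79.9878%


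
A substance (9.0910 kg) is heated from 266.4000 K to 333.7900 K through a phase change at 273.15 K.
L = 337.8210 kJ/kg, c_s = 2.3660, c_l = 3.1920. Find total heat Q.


Q1 (sensible, solid) = 9.0910 * 2.3660 * 6.7500 = 145.1878 kJ
Q2 (latent) = 9.0910 * 337.8210 = 3071.1307 kJ
Q3 (sensible, liquid) = 9.0910 * 3.1920 * 60.6400 = 1759.6801 kJ
Q_total = 4975.9987 kJ

4975.9987 kJ


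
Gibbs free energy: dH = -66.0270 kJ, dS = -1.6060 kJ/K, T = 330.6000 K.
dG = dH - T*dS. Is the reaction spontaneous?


T*dS = 330.6000 * -1.6060 = -530.9436 kJ
dG = -66.0270 + 530.9436 = 464.9166 kJ (non-spontaneous)

dG = 464.9166 kJ, non-spontaneous


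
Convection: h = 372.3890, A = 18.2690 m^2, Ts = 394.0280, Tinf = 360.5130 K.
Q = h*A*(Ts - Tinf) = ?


dT = 33.5150 K
Q = 372.3890 * 18.2690 * 33.5150 = 228008.3981 W

228008.3981 W


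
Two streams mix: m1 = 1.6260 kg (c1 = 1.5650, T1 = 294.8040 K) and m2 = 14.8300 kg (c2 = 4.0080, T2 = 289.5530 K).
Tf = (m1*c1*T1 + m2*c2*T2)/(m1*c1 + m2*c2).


num = 17960.8213
den = 61.9833
Tf = 289.7686 K

289.7686 K


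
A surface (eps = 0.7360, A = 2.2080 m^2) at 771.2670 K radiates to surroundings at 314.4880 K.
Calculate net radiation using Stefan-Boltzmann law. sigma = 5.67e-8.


T^4 = 3.5385e+11
Tsurr^4 = 9.7817e+09
Q = 0.7360 * 5.67e-8 * 2.2080 * 3.4407e+11 = 31703.2906 W

31703.2906 W


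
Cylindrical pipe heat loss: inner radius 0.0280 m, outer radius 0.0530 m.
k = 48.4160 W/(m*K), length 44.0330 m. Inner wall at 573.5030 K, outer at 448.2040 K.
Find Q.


dT = 125.2990 K
ln(ro/ri) = 0.6381
Q = 2*pi*48.4160*44.0330*125.2990 / 0.6381 = 2630355.7127 W

2630355.7127 W


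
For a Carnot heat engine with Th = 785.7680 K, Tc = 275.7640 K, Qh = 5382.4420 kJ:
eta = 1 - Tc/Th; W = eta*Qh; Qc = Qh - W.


eta = 1 - 275.7640/785.7680 = 0.6491
W = 0.6491 * 5382.4420 = 3493.4827 kJ
Qc = 5382.4420 - 3493.4827 = 1888.9593 kJ

eta = 64.9052%, W = 3493.4827 kJ, Qc = 1888.9593 kJ


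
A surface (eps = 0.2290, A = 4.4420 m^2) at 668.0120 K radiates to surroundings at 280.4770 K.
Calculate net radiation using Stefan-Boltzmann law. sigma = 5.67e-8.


T^4 = 1.9913e+11
Tsurr^4 = 6.1886e+09
Q = 0.2290 * 5.67e-8 * 4.4420 * 1.9294e+11 = 11128.1509 W

11128.1509 W


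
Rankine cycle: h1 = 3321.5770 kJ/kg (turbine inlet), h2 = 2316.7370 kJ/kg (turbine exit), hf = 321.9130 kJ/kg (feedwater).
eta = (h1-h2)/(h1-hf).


W = 1004.8400 kJ/kg
Q_in = 2999.6640 kJ/kg
eta = 0.3350 = 33.4984%

eta = 33.4984%


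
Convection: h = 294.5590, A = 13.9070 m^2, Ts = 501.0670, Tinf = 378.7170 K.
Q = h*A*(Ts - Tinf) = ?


dT = 122.3500 K
Q = 294.5590 * 13.9070 * 122.3500 = 501198.4568 W

501198.4568 W


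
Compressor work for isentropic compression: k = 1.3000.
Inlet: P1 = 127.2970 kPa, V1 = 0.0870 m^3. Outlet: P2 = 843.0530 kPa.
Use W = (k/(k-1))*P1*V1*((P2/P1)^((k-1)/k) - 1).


(k-1)/k = 0.2308
(P2/P1)^exp = 1.5469
W = 4.3333 * 127.2970 * 0.0870 * (1.5469 - 1) = 26.2476 kJ

26.2476 kJ


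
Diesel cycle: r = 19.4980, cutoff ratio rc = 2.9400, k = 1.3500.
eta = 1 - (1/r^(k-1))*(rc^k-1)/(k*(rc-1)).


r^(k-1) = 2.8281
rc^k = 4.2881
eta = 0.5561 = 55.6066%

55.6066%


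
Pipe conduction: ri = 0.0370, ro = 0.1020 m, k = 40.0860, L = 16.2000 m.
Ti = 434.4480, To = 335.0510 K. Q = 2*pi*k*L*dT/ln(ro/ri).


dT = 99.3970 K
ln(ro/ri) = 1.0141
Q = 2*pi*40.0860*16.2000*99.3970 / 1.0141 = 399944.2097 W

399944.2097 W


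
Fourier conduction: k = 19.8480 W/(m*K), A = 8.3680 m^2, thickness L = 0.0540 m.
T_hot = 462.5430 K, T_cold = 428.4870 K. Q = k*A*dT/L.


dT = 34.0560 K
Q = 19.8480 * 8.3680 * 34.0560 / 0.0540 = 104746.2057 W

104746.2057 W


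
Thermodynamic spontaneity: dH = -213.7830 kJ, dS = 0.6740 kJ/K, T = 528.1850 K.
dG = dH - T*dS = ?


T*dS = 528.1850 * 0.6740 = 355.9967 kJ
dG = -213.7830 - 355.9967 = -569.7797 kJ (spontaneous)

dG = -569.7797 kJ, spontaneous


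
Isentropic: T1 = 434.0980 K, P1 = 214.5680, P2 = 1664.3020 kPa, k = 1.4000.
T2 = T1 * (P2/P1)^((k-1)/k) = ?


(k-1)/k = 0.2857
(P2/P1)^exp = 1.7955
T2 = 434.0980 * 1.7955 = 779.4323 K

779.4323 K


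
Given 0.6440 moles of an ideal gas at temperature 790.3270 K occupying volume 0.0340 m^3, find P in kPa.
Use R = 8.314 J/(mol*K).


P = nRT/V = 0.6440 * 8.314 * 790.3270 / 0.0340
= 4231.5815 / 0.0340 = 124458.2785 Pa = 124.4583 kPa

124.4583 kPa


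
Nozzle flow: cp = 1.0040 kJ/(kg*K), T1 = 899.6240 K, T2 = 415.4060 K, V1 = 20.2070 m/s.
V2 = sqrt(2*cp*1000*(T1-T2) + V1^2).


dT = 484.2180 K
2*cp*1000*dT = 972309.7440
V1^2 = 408.3228
V2 = sqrt(972718.0668) = 986.2647 m/s

986.2647 m/s


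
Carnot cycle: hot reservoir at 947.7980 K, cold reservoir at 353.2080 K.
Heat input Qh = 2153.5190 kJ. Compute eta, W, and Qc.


eta = 1 - 353.2080/947.7980 = 0.6273
W = 0.6273 * 2153.5190 = 1350.9850 kJ
Qc = 2153.5190 - 1350.9850 = 802.5340 kJ

eta = 62.7338%, W = 1350.9850 kJ, Qc = 802.5340 kJ


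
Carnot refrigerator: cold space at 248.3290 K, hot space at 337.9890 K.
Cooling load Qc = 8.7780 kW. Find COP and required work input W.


COP = 248.3290 / 89.6600 = 2.7697
W = 8.7780 / 2.7697 = 3.1693 kW

COP = 2.7697, W = 3.1693 kW


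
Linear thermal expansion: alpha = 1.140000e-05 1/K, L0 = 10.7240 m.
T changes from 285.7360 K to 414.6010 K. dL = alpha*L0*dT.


dT = 128.8650 K
dL = 1.140000e-05 * 10.7240 * 128.8650 = 0.015754 m
L_final = 10.739754 m

dL = 0.015754 m


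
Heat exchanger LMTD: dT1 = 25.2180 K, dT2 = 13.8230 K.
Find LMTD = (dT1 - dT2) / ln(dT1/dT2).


dT1/dT2 = 1.8244
ln(dT1/dT2) = 0.6012
LMTD = 11.3950 / 0.6012 = 18.9530 K

18.9530 K


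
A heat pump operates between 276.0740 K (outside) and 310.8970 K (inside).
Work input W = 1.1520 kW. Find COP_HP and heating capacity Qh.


COP = 310.8970 / 34.8230 = 8.9279
Qh = 8.9279 * 1.1520 = 10.2850 kW

COP = 8.9279, Qh = 10.2850 kW


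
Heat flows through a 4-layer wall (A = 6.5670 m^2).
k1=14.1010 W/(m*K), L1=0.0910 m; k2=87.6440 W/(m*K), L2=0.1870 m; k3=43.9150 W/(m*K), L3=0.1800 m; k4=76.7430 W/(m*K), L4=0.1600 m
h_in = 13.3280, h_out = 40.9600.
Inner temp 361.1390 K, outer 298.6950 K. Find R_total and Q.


R_conv_in = 1/(13.3280*6.5670) = 0.0114
R_1 = 0.0910/(14.1010*6.5670) = 0.0010
R_2 = 0.1870/(87.6440*6.5670) = 0.0003
R_3 = 0.1800/(43.9150*6.5670) = 0.0006
R_4 = 0.1600/(76.7430*6.5670) = 0.0003
R_conv_out = 1/(40.9600*6.5670) = 0.0037
R_total = 0.0174 K/W
Q = 62.4440 / 0.0174 = 3590.3363 W

R_total = 0.0174 K/W, Q = 3590.3363 W


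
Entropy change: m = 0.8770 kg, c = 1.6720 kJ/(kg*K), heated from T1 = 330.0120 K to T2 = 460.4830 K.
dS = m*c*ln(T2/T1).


T2/T1 = 1.3954
ln(T2/T1) = 0.3331
dS = 0.8770 * 1.6720 * 0.3331 = 0.4885 kJ/K

0.4885 kJ/K


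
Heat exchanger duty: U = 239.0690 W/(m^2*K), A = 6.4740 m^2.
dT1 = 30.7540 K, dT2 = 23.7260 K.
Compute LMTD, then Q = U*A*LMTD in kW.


LMTD = 27.0882 K
Q = 239.0690 * 6.4740 * 27.0882 = 41925.3238 W = 41.9253 kW

41.9253 kW


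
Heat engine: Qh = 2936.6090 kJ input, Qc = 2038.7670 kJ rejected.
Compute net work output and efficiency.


W = 2936.6090 - 2038.7670 = 897.8420 kJ
eta = 897.8420 / 2936.6090 = 0.3057 = 30.5741%

W = 897.8420 kJ, eta = 30.5741%


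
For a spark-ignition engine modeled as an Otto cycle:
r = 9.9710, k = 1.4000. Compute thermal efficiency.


r^(k-1) = 2.5090
eta = 1 - 1/2.5090 = 0.6014 = 60.1430%

60.1430%


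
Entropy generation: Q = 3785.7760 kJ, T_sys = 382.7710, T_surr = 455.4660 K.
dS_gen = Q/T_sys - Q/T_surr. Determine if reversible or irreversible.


dS_sys = 3785.7760/382.7710 = 9.8904 kJ/K
dS_surr = -3785.7760/455.4660 = -8.3119 kJ/K
dS_gen = 9.8904 - 8.3119 = 1.5786 kJ/K (irreversible)

dS_gen = 1.5786 kJ/K, irreversible


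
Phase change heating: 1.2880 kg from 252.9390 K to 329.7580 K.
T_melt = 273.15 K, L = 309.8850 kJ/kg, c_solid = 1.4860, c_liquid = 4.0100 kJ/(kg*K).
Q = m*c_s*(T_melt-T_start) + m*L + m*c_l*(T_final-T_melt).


Q1 (sensible, solid) = 1.2880 * 1.4860 * 20.2110 = 38.6832 kJ
Q2 (latent) = 1.2880 * 309.8850 = 399.1319 kJ
Q3 (sensible, liquid) = 1.2880 * 4.0100 * 56.6080 = 292.3735 kJ
Q_total = 730.1886 kJ

730.1886 kJ


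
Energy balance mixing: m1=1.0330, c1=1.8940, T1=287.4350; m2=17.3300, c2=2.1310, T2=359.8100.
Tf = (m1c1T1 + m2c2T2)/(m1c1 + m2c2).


num = 13850.2332
den = 38.8867
Tf = 356.1686 K

356.1686 K


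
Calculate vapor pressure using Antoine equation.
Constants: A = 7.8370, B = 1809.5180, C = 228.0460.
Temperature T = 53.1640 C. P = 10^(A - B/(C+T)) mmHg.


C+T = 281.2100
B/(C+T) = 6.4348
log10(P) = 7.8370 - 6.4348 = 1.4022
P = 10^1.4022 = 25.2489 mmHg

25.2489 mmHg


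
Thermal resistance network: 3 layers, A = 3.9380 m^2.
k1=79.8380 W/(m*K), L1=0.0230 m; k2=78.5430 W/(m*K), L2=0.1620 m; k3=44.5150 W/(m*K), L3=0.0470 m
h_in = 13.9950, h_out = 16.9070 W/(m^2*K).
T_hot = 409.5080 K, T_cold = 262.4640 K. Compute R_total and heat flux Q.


R_conv_in = 1/(13.9950*3.9380) = 0.0181
R_1 = 0.0230/(79.8380*3.9380) = 7.3155e-05
R_2 = 0.1620/(78.5430*3.9380) = 0.0005
R_3 = 0.0470/(44.5150*3.9380) = 0.0003
R_conv_out = 1/(16.9070*3.9380) = 0.0150
R_total = 0.0340 K/W
Q = 147.0440 / 0.0340 = 4321.0908 W

R_total = 0.0340 K/W, Q = 4321.0908 W


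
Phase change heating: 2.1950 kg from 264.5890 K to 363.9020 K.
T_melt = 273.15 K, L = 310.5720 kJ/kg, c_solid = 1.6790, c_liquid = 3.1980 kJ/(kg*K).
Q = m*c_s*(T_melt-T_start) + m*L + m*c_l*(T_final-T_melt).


Q1 (sensible, solid) = 2.1950 * 1.6790 * 8.5610 = 31.5508 kJ
Q2 (latent) = 2.1950 * 310.5720 = 681.7055 kJ
Q3 (sensible, liquid) = 2.1950 * 3.1980 * 90.7520 = 637.0436 kJ
Q_total = 1350.2999 kJ

1350.2999 kJ


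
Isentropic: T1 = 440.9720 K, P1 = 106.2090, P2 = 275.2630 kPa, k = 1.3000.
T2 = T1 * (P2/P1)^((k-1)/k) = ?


(k-1)/k = 0.2308
(P2/P1)^exp = 1.2458
T2 = 440.9720 * 1.2458 = 549.3562 K

549.3562 K


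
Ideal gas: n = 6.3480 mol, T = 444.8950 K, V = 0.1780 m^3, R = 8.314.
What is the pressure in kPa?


P = nRT/V = 6.3480 * 8.314 * 444.8950 / 0.1780
= 23480.3444 / 0.1780 = 131912.0473 Pa = 131.9120 kPa

131.9120 kPa


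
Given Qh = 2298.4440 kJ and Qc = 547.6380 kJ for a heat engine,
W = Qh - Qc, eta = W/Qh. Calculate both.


W = 2298.4440 - 547.6380 = 1750.8060 kJ
eta = 1750.8060 / 2298.4440 = 0.7617 = 76.1735%

W = 1750.8060 kJ, eta = 76.1735%


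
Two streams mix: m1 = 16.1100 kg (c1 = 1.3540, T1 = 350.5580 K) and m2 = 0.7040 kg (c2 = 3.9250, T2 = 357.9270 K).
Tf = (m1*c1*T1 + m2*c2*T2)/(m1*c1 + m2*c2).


num = 8635.7245
den = 24.5761
Tf = 351.3865 K

351.3865 K


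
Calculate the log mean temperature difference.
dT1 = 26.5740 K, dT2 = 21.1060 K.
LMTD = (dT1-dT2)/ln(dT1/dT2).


dT1/dT2 = 1.2591
ln(dT1/dT2) = 0.2304
LMTD = 5.4680 / 0.2304 = 23.7351 K

23.7351 K


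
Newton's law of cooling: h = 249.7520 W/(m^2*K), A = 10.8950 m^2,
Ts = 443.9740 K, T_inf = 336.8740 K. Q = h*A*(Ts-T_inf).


dT = 107.1000 K
Q = 249.7520 * 10.8950 * 107.1000 = 291424.2451 W

291424.2451 W


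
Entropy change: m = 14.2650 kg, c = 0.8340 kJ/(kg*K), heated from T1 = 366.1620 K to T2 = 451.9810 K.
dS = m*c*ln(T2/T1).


T2/T1 = 1.2344
ln(T2/T1) = 0.2106
dS = 14.2650 * 0.8340 * 0.2106 = 2.5051 kJ/K

2.5051 kJ/K


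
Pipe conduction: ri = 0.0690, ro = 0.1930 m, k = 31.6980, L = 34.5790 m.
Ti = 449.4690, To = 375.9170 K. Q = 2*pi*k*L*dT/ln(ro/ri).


dT = 73.5520 K
ln(ro/ri) = 1.0286
Q = 2*pi*31.6980*34.5790*73.5520 / 1.0286 = 492469.1323 W

492469.1323 W


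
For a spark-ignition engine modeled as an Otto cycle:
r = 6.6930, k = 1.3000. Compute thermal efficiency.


r^(k-1) = 1.7688
eta = 1 - 1/1.7688 = 0.4347 = 43.4655%

43.4655%


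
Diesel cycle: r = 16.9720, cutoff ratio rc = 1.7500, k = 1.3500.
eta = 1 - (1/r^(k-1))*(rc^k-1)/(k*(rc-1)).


r^(k-1) = 2.6941
rc^k = 2.1286
eta = 0.5862 = 58.6236%

58.6236%


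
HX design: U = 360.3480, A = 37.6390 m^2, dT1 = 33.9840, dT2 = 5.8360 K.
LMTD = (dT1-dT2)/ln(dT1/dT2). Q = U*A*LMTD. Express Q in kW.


LMTD = 15.9764 K
Q = 360.3480 * 37.6390 * 15.9764 = 216690.6813 W = 216.6907 kW

216.6907 kW


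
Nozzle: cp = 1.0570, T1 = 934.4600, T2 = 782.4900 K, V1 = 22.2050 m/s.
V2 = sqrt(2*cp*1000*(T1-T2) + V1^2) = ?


dT = 151.9700 K
2*cp*1000*dT = 321264.5800
V1^2 = 493.0620
V2 = sqrt(321757.6420) = 567.2368 m/s

567.2368 m/s


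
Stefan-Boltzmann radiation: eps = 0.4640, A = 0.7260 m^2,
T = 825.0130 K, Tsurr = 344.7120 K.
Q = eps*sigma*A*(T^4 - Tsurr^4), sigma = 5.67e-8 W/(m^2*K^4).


T^4 = 4.6328e+11
Tsurr^4 = 1.4120e+10
Q = 0.4640 * 5.67e-8 * 0.7260 * 4.4916e+11 = 8579.0386 W

8579.0386 W


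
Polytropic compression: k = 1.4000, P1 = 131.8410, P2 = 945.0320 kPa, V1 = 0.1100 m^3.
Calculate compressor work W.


(k-1)/k = 0.2857
(P2/P1)^exp = 1.7555
W = 3.5000 * 131.8410 * 0.1100 * (1.7555 - 1) = 38.3479 kJ

38.3479 kJ


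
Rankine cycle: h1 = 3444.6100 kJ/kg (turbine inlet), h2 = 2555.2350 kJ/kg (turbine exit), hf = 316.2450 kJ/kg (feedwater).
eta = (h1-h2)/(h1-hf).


W = 889.3750 kJ/kg
Q_in = 3128.3650 kJ/kg
eta = 0.2843 = 28.4294%

eta = 28.4294%


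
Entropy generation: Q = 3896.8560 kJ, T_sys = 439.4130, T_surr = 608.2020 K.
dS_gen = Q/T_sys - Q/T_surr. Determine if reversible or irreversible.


dS_sys = 3896.8560/439.4130 = 8.8683 kJ/K
dS_surr = -3896.8560/608.2020 = -6.4072 kJ/K
dS_gen = 8.8683 - 6.4072 = 2.4611 kJ/K (irreversible)

dS_gen = 2.4611 kJ/K, irreversible


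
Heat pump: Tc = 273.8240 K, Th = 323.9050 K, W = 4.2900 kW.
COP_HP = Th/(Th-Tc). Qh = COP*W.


COP = 323.9050 / 50.0810 = 6.4676
Qh = 6.4676 * 4.2900 = 27.7461 kW

COP = 6.4676, Qh = 27.7461 kW


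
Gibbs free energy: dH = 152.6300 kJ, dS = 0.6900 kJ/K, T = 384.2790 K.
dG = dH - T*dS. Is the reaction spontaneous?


T*dS = 384.2790 * 0.6900 = 265.1525 kJ
dG = 152.6300 - 265.1525 = -112.5225 kJ (spontaneous)

dG = -112.5225 kJ, spontaneous


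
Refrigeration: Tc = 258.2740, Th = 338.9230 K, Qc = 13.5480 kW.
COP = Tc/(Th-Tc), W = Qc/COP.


COP = 258.2740 / 80.6490 = 3.2024
W = 13.5480 / 3.2024 = 4.2305 kW

COP = 3.2024, W = 4.2305 kW


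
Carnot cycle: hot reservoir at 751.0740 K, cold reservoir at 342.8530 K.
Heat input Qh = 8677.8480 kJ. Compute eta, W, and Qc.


eta = 1 - 342.8530/751.0740 = 0.5435
W = 0.5435 * 8677.8480 = 4716.5523 kJ
Qc = 8677.8480 - 4716.5523 = 3961.2957 kJ

eta = 54.3516%, W = 4716.5523 kJ, Qc = 3961.2957 kJ


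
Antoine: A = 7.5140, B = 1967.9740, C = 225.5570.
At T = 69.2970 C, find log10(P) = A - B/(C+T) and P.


C+T = 294.8540
B/(C+T) = 6.6744
log10(P) = 7.5140 - 6.6744 = 0.8396
P = 10^0.8396 = 6.9119 mmHg

6.9119 mmHg


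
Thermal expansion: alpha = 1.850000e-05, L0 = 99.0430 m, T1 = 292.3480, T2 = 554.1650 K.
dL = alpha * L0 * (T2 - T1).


dT = 261.8170 K
dL = 1.850000e-05 * 99.0430 * 261.8170 = 0.479726 m
L_final = 99.522726 m

dL = 0.479726 m


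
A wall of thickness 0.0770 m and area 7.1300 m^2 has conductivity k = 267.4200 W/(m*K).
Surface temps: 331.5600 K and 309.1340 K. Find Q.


dT = 22.4260 K
Q = 267.4200 * 7.1300 * 22.4260 / 0.0770 = 555321.5242 W

555321.5242 W


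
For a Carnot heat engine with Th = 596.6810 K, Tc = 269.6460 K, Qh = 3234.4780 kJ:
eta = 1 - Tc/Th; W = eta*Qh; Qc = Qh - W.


eta = 1 - 269.6460/596.6810 = 0.5481
W = 0.5481 * 3234.4780 = 1772.7856 kJ
Qc = 3234.4780 - 1772.7856 = 1461.6924 kJ

eta = 54.8090%, W = 1772.7856 kJ, Qc = 1461.6924 kJ


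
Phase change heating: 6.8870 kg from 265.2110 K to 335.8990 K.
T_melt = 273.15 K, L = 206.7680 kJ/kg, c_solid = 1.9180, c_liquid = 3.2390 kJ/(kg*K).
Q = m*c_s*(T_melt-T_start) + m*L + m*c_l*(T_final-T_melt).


Q1 (sensible, solid) = 6.8870 * 1.9180 * 7.9390 = 104.8684 kJ
Q2 (latent) = 6.8870 * 206.7680 = 1424.0112 kJ
Q3 (sensible, liquid) = 6.8870 * 3.2390 * 62.7490 = 1399.7415 kJ
Q_total = 2928.6211 kJ

2928.6211 kJ


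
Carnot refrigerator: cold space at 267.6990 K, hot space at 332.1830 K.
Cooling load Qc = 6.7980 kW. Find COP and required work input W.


COP = 267.6990 / 64.4840 = 4.1514
W = 6.7980 / 4.1514 = 1.6375 kW

COP = 4.1514, W = 1.6375 kW
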